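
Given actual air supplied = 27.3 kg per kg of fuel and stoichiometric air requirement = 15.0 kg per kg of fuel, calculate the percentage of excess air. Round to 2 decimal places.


Excess air = actual - stoichiometric = 27.3 - 15.0 = 12.30 kg/kg fuel
Excess air % = (excess / stoich) * 100 = (12.30 / 15.0) * 100 = 82.00%


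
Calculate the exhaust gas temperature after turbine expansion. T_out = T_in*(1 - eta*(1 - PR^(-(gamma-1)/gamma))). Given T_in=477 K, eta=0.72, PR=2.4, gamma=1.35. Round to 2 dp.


T_out = T_in * (1 - eta * (1 - PR^(-(gamma-1)/gamma)))
Exponent = -(1.35-1)/1.35 = -0.25925926
PR^exp = 2.4^(-0.25925926) = 0.79694200
Factor = 1 - 0.72*(1 - 0.79694200) = 0.85379824
T_out = 477 * 0.85379824 = 407.26 K


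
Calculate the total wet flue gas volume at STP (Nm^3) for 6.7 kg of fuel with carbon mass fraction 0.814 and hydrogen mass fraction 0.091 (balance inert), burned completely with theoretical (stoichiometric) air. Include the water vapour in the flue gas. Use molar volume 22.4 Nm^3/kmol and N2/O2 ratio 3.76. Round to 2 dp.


Per kg fuel: CO2 = (C/12 kmol)*22.4 = (0.814/12)*22.4 = 1.51947 Nm^3
Per kg fuel: H2O = (H/2 kmol)*22.4 = (0.091/2)*22.4 = 1.01920 Nm^3
O2 needed per kg fuel = C/12 + H/4 = 0.814/12 + 0.091/4 = 0.09058333 kmol
Per kg fuel: N2 = O2*3.76*22.4 = 0.09058333*3.76*22.4 = 7.62929 Nm^3
Total per kg = 1.51947 + 1.01920 + 7.62929 = 10.16796 Nm^3
Total = 10.16796 * 6.7 = 68.13 Nm^3


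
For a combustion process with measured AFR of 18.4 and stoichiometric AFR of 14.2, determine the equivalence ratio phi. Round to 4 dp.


phi = AFR_stoich / AFR_actual
phi = 14.2 / 18.4 = 0.7717


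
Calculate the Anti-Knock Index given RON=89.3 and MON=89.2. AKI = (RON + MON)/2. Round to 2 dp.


AKI = (RON + MON) / 2
AKI = (89.3 + 89.2) / 2
AKI = 178.5 / 2 = 89.25


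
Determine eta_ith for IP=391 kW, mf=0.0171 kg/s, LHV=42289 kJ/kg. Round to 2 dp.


eta_ith = (IP / (mf * LHV)) * 100
Denominator = 0.0171 * 42289 = 723.1419 kW
eta_ith = (391 / 723.1419) * 100 = 54.07%


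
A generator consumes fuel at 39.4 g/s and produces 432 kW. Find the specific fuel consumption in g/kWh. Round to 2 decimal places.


SFC = (mf / BP) * 3600
Rate = 39.4 / 432 = 0.091204 g/(s*kW)
SFC = 0.091204 * 3600 = 328.33 g/kWh


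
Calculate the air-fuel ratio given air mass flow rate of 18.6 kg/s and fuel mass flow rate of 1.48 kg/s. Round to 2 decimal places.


AFR = m_air / m_fuel
AFR = 18.6 / 1.48 = 12.57


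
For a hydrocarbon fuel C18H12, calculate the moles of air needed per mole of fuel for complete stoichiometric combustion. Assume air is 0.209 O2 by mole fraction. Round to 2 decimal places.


Balanced combustion: C18H12 + 21 O2 -> 18 CO2 + 6 H2O
O2 needed = C + H/4 = 18 + 12/4 = 21.00 moles
Air moles = O2 / 0.209 = 21.00 / 0.209 = 100.48 moles air


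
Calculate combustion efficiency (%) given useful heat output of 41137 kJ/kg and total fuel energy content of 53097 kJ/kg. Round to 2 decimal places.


Efficiency = (Q_useful / Q_fuel) * 100
Efficiency = (41137 / 53097) * 100
Efficiency = 0.7748 * 100 = 77.48%


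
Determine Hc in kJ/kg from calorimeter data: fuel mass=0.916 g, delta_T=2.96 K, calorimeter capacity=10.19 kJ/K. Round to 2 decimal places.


Hc = C_cal * delta_T / m_fuel
Q_released = 10.19 * 2.96 = 30.1624 kJ
m_fuel = 0.916 g = 0.916/1000 kg = 0.000916 kg
Hc = 30.1624 / 0.000916 = 32928.38 kJ/kg


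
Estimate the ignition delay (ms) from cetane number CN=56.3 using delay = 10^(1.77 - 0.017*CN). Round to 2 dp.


delay = 10^(1.77 - 0.017*CN)
Exponent = 1.77 - 0.017*56.3 = 0.8129
delay = 10^0.8129 = 6.50 ms


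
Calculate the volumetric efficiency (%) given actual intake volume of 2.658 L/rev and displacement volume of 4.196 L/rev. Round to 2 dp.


eta_v = (V_actual / V_disp) * 100
Ratio = 2.658 / 4.196 = 0.6335
eta_v = 0.6335 * 100 = 63.35%


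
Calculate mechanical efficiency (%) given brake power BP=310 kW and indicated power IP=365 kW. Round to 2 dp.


eta_mech = (BP / IP) * 100
Ratio = 310 / 365 = 0.8493
eta_mech = 0.8493 * 100 = 84.93%


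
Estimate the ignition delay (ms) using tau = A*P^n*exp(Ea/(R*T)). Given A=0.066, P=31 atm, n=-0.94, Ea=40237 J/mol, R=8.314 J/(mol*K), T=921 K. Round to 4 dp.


tau = A * P^n * exp(Ea/(R*T))
P^n = 31^(-0.94) = 0.03963876
Ea/(R*T) = 40237/(8.314*921) = 5.254797
exp(Ea/(R*T)) = 191.482609
tau = 0.066 * 0.03963876 * 191.482609 = 0.5009 ms


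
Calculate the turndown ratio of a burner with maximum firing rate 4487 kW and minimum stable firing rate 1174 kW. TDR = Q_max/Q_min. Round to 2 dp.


TDR = Q_max / Q_min
TDR = 4487 / 1174 = 3.82


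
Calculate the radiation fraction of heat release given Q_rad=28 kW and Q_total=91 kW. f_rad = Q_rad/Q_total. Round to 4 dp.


f_rad = Q_rad / Q_total
f_rad = 28 / 91 = 0.3077


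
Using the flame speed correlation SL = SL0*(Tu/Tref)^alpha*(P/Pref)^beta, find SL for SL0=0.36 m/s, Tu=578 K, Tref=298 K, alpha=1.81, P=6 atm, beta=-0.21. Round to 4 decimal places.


SL = SL0 * (Tu/Tref)^alpha * (P/Pref)^beta
T ratio = 578/298 = 1.93959732
(T ratio)^alpha = 1.93959732^1.81 = 3.317095
(P/Pref)^beta = 6^(-0.21) = 0.686417
SL = 0.36 * 3.317095 * 0.686417 = 0.8197 m/s


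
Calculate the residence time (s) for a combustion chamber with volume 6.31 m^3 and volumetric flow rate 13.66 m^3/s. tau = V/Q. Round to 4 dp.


tau = V / Q_flow
tau = 6.31 / 13.66 = 0.4619 s


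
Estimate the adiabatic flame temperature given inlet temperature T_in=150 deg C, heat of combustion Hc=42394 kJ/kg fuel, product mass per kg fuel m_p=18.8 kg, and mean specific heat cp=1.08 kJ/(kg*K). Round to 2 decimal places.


T_ad = T_in + Hc / (m_p * cp)
Denominator = 18.8 * 1.08 = 20.3040
Temperature rise = 42394 / 20.3040 = 2087.96 K
T_ad = 150 + 2087.96 = 2237.96 deg C


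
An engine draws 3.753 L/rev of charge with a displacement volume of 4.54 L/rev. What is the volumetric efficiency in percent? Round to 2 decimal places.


eta_v = (V_actual / V_disp) * 100
Ratio = 3.753 / 4.54 = 0.8267
eta_v = 0.8267 * 100 = 82.67%


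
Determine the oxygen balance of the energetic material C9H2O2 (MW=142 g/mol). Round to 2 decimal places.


OB = -1600 * (2C + H/2 - O) / MW
Inner = 2*9 + 2/2 - 2 = 17.00
OB = -1600 * 17.00 / 142 = -191.55%


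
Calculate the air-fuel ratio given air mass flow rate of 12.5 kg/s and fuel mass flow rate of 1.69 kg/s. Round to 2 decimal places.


AFR = m_air / m_fuel
AFR = 12.5 / 1.69 = 7.40


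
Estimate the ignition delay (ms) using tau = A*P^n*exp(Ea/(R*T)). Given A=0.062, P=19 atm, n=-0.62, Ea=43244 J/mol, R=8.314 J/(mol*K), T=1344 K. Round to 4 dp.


tau = A * P^n * exp(Ea/(R*T))
P^n = 19^(-0.62) = 0.16112865
Ea/(R*T) = 43244/(8.314*1344) = 3.870050
exp(Ea/(R*T)) = 47.944781
tau = 0.062 * 0.16112865 * 47.944781 = 0.4790 ms


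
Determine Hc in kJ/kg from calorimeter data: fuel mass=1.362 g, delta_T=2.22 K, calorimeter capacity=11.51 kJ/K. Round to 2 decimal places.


Hc = C_cal * delta_T / m_fuel
Q_released = 11.51 * 2.22 = 25.5522 kJ
m_fuel = 1.362 g = 1.362/1000 kg = 0.001362 kg
Hc = 25.5522 / 0.001362 = 18760.79 kJ/kg


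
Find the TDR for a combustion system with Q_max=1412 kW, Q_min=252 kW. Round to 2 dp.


TDR = Q_max / Q_min
TDR = 1412 / 252 = 5.60


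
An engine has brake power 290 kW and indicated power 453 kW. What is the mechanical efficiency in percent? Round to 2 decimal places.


eta_mech = (BP / IP) * 100
Ratio = 290 / 453 = 0.6402
eta_mech = 0.6402 * 100 = 64.02%


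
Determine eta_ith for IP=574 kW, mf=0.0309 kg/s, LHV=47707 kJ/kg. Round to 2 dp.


eta_ith = (IP / (mf * LHV)) * 100
Denominator = 0.0309 * 47707 = 1474.1463 kW
eta_ith = (574 / 1474.1463) * 100 = 38.94%


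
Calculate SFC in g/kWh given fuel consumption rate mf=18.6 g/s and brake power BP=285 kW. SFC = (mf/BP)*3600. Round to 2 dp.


SFC = (mf / BP) * 3600
Rate = 18.6 / 285 = 0.065263 g/(s*kW)
SFC = 0.065263 * 3600 = 234.95 g/kWh


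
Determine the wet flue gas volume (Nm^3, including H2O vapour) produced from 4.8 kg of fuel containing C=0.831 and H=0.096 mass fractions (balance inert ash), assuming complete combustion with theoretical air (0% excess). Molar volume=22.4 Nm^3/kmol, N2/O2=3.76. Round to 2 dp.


Per kg fuel: CO2 = (C/12 kmol)*22.4 = (0.831/12)*22.4 = 1.55120 Nm^3
Per kg fuel: H2O = (H/2 kmol)*22.4 = (0.096/2)*22.4 = 1.07520 Nm^3
O2 needed per kg fuel = C/12 + H/4 = 0.831/12 + 0.096/4 = 0.09325000 kmol
Per kg fuel: N2 = O2*3.76*22.4 = 0.09325000*3.76*22.4 = 7.85389 Nm^3
Total per kg = 1.55120 + 1.07520 + 7.85389 = 10.48029 Nm^3
Total = 10.48029 * 4.8 = 50.31 Nm^3


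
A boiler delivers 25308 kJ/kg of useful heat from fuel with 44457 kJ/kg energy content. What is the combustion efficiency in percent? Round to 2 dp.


Efficiency = (Q_useful / Q_fuel) * 100
Efficiency = (25308 / 44457) * 100
Efficiency = 0.5693 * 100 = 56.93%


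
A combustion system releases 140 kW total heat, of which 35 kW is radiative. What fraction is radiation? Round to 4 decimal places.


f_rad = Q_rad / Q_total
f_rad = 35 / 140 = 0.2500


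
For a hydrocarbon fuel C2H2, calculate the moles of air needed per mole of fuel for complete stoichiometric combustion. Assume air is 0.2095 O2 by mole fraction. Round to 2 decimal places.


Balanced combustion: C2H2 + 2.5 O2 -> 2 CO2 + 1 H2O
O2 needed = C + H/4 = 2 + 2/4 = 2.50 moles
Air moles = O2 / 0.2095 = 2.50 / 0.2095 = 11.93 moles air


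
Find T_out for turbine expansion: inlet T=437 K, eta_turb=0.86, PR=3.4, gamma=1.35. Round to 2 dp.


T_out = T_in * (1 - eta * (1 - PR^(-(gamma-1)/gamma)))
Exponent = -(1.35-1)/1.35 = -0.25925926
PR^exp = 3.4^(-0.25925926) = 0.72813041
Factor = 1 - 0.86*(1 - 0.72813041) = 0.76619215
T_out = 437 * 0.76619215 = 334.83 K


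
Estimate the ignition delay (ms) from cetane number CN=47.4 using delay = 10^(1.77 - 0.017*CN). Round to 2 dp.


delay = 10^(1.77 - 0.017*CN)
Exponent = 1.77 - 0.017*47.4 = 0.9642
delay = 10^0.9642 = 9.21 ms


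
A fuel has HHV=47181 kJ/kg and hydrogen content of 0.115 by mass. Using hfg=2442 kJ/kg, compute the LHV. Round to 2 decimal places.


LHV = HHV - hfg * 9 * H
Water correction = 2442 * 9 * 0.115 = 2527.470 kJ/kg
LHV = 47181 - 2527.470 = 44653.53 kJ/kg


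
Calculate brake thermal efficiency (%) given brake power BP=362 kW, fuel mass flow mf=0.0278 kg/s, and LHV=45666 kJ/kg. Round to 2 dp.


eta_BTE = (BP / (mf * LHV)) * 100
Denominator = 0.0278 * 45666 = 1269.5148 kW
eta_BTE = (362 / 1269.5148) * 100 = 28.51%


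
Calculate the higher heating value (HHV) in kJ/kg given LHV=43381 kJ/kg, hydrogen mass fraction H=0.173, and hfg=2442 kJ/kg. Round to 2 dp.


HHV = LHV + hfg * 9 * H
Water addition = 2442 * 9 * 0.173 = 3802.194 kJ/kg
HHV = 43381 + 3802.194 = 47183.19 kJ/kg


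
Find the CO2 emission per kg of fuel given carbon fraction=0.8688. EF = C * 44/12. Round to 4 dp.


EF = C_frac * (M_CO2 / M_C)
EF = 0.8688 * (44/12)
EF = 0.8688 * 3.666667 = 3.1856 kg_CO2/kg_fuel


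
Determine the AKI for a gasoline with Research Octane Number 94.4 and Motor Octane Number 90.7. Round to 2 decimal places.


AKI = (RON + MON) / 2
AKI = (94.4 + 90.7) / 2
AKI = 185.1 / 2 = 92.55


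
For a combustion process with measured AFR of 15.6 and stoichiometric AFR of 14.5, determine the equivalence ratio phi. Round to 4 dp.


phi = AFR_stoich / AFR_actual
phi = 14.5 / 15.6 = 0.9295


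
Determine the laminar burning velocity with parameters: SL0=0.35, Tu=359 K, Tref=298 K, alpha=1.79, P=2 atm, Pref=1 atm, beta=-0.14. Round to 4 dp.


SL = SL0 * (Tu/Tref)^alpha * (P/Pref)^beta
T ratio = 359/298 = 1.20469799
(T ratio)^alpha = 1.20469799^1.79 = 1.395635
(P/Pref)^beta = 2^(-0.14) = 0.907519
SL = 0.35 * 1.395635 * 0.907519 = 0.4433 m/s


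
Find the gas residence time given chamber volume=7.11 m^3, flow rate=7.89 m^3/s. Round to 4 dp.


tau = V / Q_flow
tau = 7.11 / 7.89 = 0.9011 s


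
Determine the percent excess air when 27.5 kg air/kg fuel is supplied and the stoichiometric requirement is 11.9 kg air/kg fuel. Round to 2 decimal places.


Excess air = actual - stoichiometric = 27.5 - 11.9 = 15.60 kg/kg fuel
Excess air % = (excess / stoich) * 100 = (15.60 / 11.9) * 100 = 131.09%


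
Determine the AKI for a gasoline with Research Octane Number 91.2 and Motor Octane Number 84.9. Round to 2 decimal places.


AKI = (RON + MON) / 2
AKI = (91.2 + 84.9) / 2
AKI = 176.1 / 2 = 88.05


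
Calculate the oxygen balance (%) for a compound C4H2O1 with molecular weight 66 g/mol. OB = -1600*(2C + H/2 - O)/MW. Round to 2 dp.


OB = -1600 * (2C + H/2 - O) / MW
Inner = 2*4 + 2/2 - 1 = 8.00
OB = -1600 * 8.00 / 66 = -193.94%


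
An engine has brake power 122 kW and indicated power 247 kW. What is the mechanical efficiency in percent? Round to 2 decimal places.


eta_mech = (BP / IP) * 100
Ratio = 122 / 247 = 0.4939
eta_mech = 0.4939 * 100 = 49.39%


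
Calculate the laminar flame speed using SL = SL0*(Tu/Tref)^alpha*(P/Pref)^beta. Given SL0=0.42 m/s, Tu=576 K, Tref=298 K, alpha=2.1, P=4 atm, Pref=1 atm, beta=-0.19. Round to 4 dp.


SL = SL0 * (Tu/Tref)^alpha * (P/Pref)^beta
T ratio = 576/298 = 1.93288591
(T ratio)^alpha = 1.93288591^2.1 = 3.990553
(P/Pref)^beta = 4^(-0.19) = 0.768438
SL = 0.42 * 3.990553 * 0.768438 = 1.2879 m/s


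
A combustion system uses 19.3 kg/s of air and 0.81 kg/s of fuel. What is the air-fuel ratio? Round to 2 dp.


AFR = m_air / m_fuel
AFR = 19.3 / 0.81 = 23.83


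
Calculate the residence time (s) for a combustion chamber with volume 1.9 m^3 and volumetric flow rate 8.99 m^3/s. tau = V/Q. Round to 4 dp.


tau = V / Q_flow
tau = 1.9 / 8.99 = 0.2113 s


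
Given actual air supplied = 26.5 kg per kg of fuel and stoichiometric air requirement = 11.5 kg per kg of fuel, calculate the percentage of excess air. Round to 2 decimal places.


Excess air = actual - stoichiometric = 26.5 - 11.5 = 15.00 kg/kg fuel
Excess air % = (excess / stoich) * 100 = (15.00 / 11.5) * 100 = 130.43%


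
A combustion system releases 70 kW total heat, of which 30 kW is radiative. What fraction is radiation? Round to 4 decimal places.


f_rad = Q_rad / Q_total
f_rad = 30 / 70 = 0.4286


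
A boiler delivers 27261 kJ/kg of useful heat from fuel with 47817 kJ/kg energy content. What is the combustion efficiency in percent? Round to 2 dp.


Efficiency = (Q_useful / Q_fuel) * 100
Efficiency = (27261 / 47817) * 100
Efficiency = 0.5701 * 100 = 57.01%


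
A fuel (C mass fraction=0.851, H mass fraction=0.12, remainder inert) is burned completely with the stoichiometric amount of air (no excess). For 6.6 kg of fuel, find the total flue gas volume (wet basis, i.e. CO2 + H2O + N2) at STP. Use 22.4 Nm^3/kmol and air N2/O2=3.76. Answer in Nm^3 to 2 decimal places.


Per kg fuel: CO2 = (C/12 kmol)*22.4 = (0.851/12)*22.4 = 1.58853 Nm^3
Per kg fuel: H2O = (H/2 kmol)*22.4 = (0.12/2)*22.4 = 1.34400 Nm^3
O2 needed per kg fuel = C/12 + H/4 = 0.851/12 + 0.12/4 = 0.10091667 kmol
Per kg fuel: N2 = O2*3.76*22.4 = 0.10091667*3.76*22.4 = 8.49961 Nm^3
Total per kg = 1.58853 + 1.34400 + 8.49961 = 11.43214 Nm^3
Total = 11.43214 * 6.6 = 75.45 Nm^3


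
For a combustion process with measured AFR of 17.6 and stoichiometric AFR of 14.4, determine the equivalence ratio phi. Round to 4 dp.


phi = AFR_stoich / AFR_actual
phi = 14.4 / 17.6 = 0.8182


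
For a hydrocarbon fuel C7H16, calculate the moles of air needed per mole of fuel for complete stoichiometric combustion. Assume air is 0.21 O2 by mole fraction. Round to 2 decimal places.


Balanced combustion: C7H16 + 11 O2 -> 7 CO2 + 8 H2O
O2 needed = C + H/4 = 7 + 16/4 = 11.00 moles
Air moles = O2 / 0.21 = 11.00 / 0.21 = 52.38 moles air


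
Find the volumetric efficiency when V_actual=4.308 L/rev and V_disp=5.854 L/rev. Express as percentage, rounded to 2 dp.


eta_v = (V_actual / V_disp) * 100
Ratio = 4.308 / 5.854 = 0.7359
eta_v = 0.7359 * 100 = 73.59%


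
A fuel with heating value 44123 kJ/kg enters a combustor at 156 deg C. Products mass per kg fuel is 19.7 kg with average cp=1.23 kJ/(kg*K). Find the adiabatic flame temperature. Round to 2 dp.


T_ad = T_in + Hc / (m_p * cp)
Denominator = 19.7 * 1.23 = 24.2310
Temperature rise = 44123 / 24.2310 = 1820.93 K
T_ad = 156 + 1820.93 = 1976.93 deg C


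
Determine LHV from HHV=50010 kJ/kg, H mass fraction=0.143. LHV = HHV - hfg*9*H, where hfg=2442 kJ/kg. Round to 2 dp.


LHV = HHV - hfg * 9 * H
Water correction = 2442 * 9 * 0.143 = 3142.854 kJ/kg
LHV = 50010 - 3142.854 = 46867.15 kJ/kg


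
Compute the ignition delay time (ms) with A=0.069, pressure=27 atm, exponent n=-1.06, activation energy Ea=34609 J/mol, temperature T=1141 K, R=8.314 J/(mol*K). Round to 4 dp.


tau = A * P^n * exp(Ea/(R*T))
P^n = 27^(-1.06) = 0.03039166
Ea/(R*T) = 34609/(8.314*1141) = 3.648324
exp(Ea/(R*T)) = 38.410232
tau = 0.069 * 0.03039166 * 38.410232 = 0.0805 ms


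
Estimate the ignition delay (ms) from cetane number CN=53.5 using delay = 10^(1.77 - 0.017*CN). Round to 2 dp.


delay = 10^(1.77 - 0.017*CN)
Exponent = 1.77 - 0.017*53.5 = 0.8605
delay = 10^0.8605 = 7.25 ms


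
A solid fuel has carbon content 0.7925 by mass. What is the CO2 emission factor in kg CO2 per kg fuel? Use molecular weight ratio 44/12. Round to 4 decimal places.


EF = C_frac * (M_CO2 / M_C)
EF = 0.7925 * (44/12)
EF = 0.7925 * 3.666667 = 2.9058 kg_CO2/kg_fuel


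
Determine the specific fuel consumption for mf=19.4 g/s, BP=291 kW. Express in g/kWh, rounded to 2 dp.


SFC = (mf / BP) * 3600
Rate = 19.4 / 291 = 0.066667 g/(s*kW)
SFC = 0.066667 * 3600 = 240.00 g/kWh


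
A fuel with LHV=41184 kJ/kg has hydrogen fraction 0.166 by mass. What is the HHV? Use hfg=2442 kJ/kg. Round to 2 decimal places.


HHV = LHV + hfg * 9 * H
Water addition = 2442 * 9 * 0.166 = 3648.348 kJ/kg
HHV = 41184 + 3648.348 = 44832.35 kJ/kg


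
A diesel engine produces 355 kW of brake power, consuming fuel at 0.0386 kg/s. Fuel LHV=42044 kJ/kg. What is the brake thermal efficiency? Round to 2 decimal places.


eta_BTE = (BP / (mf * LHV)) * 100
Denominator = 0.0386 * 42044 = 1622.8984 kW
eta_BTE = (355 / 1622.8984) * 100 = 21.87%


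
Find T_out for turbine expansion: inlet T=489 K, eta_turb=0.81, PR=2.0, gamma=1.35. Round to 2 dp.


T_out = T_in * (1 - eta * (1 - PR^(-(gamma-1)/gamma)))
Exponent = -(1.35-1)/1.35 = -0.25925926
PR^exp = 2.0^(-0.25925926) = 0.83551680
Factor = 1 - 0.81*(1 - 0.83551680) = 0.86676861
T_out = 489 * 0.86676861 = 423.85 K


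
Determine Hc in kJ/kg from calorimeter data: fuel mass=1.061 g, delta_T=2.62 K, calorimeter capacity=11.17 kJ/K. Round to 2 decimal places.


Hc = C_cal * delta_T / m_fuel
Q_released = 11.17 * 2.62 = 29.2654 kJ
m_fuel = 1.061 g = 1.061/1000 kg = 0.001061 kg
Hc = 29.2654 / 0.001061 = 27582.85 kJ/kg


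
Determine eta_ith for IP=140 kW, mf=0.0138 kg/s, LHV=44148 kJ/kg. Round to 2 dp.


eta_ith = (IP / (mf * LHV)) * 100
Denominator = 0.0138 * 44148 = 609.2424 kW
eta_ith = (140 / 609.2424) * 100 = 22.98%


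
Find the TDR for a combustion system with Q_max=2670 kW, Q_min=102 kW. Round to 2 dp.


TDR = Q_max / Q_min
TDR = 2670 / 102 = 26.18


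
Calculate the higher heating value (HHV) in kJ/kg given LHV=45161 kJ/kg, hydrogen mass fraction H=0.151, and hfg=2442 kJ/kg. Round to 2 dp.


HHV = LHV + hfg * 9 * H
Water addition = 2442 * 9 * 0.151 = 3318.678 kJ/kg
HHV = 45161 + 3318.678 = 48479.68 kJ/kg


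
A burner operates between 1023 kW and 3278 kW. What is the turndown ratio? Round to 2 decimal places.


TDR = Q_max / Q_min
TDR = 3278 / 1023 = 3.20


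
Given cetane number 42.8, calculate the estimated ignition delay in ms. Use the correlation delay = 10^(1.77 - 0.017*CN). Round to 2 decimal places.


delay = 10^(1.77 - 0.017*CN)
Exponent = 1.77 - 0.017*42.8 = 1.0424
delay = 10^1.0424 = 11.03 ms


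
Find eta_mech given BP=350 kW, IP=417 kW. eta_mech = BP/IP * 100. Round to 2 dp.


eta_mech = (BP / IP) * 100
Ratio = 350 / 417 = 0.8393
eta_mech = 0.8393 * 100 = 83.93%


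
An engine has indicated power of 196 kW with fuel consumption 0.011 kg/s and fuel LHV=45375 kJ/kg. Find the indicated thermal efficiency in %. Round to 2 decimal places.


eta_ith = (IP / (mf * LHV)) * 100
Denominator = 0.011 * 45375 = 499.1250 kW
eta_ith = (196 / 499.1250) * 100 = 39.27%


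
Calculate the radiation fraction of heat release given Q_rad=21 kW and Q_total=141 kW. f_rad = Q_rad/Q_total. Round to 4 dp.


f_rad = Q_rad / Q_total
f_rad = 21 / 141 = 0.1489


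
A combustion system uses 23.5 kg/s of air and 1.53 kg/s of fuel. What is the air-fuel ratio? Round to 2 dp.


AFR = m_air / m_fuel
AFR = 23.5 / 1.53 = 15.36


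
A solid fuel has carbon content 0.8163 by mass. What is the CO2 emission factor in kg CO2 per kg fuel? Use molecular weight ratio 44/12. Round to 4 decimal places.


EF = C_frac * (M_CO2 / M_C)
EF = 0.8163 * (44/12)
EF = 0.8163 * 3.666667 = 2.9931 kg_CO2/kg_fuel


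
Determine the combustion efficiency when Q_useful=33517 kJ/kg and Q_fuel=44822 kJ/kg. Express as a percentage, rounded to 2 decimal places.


Efficiency = (Q_useful / Q_fuel) * 100
Efficiency = (33517 / 44822) * 100
Efficiency = 0.7478 * 100 = 74.78%


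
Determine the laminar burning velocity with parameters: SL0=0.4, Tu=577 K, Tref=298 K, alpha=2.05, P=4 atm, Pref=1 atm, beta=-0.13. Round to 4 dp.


SL = SL0 * (Tu/Tref)^alpha * (P/Pref)^beta
T ratio = 577/298 = 1.93624161
(T ratio)^alpha = 1.93624161^2.05 = 3.874959
(P/Pref)^beta = 4^(-0.13) = 0.835088
SL = 0.4 * 3.874959 * 0.835088 = 1.2944 m/s


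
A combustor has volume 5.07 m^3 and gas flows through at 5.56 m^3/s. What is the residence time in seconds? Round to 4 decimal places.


tau = V / Q_flow
tau = 5.07 / 5.56 = 0.9119 s


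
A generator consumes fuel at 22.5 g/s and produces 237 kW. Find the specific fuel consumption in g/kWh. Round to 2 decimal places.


SFC = (mf / BP) * 3600
Rate = 22.5 / 237 = 0.094937 g/(s*kW)
SFC = 0.094937 * 3600 = 341.77 g/kWh


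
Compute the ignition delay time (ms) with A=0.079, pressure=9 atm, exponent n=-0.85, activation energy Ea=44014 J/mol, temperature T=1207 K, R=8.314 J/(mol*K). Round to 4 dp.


tau = A * P^n * exp(Ea/(R*T))
P^n = 9^(-0.85) = 0.15448769
Ea/(R*T) = 44014/(8.314*1207) = 4.386050
exp(Ea/(R*T)) = 80.322494
tau = 0.079 * 0.15448769 * 80.322494 = 0.9803 ms


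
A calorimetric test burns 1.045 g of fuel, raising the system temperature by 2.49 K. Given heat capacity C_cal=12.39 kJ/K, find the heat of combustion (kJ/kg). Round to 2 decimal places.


Hc = C_cal * delta_T / m_fuel
Q_released = 12.39 * 2.49 = 30.8511 kJ
m_fuel = 1.045 g = 1.045/1000 kg = 0.001045 kg
Hc = 30.8511 / 0.001045 = 29522.58 kJ/kg


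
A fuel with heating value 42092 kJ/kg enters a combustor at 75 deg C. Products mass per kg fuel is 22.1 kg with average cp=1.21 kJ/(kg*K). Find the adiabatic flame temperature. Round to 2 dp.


T_ad = T_in + Hc / (m_p * cp)
Denominator = 22.1 * 1.21 = 26.7410
Temperature rise = 42092 / 26.7410 = 1574.06 K
T_ad = 75 + 1574.06 = 1649.06 deg C


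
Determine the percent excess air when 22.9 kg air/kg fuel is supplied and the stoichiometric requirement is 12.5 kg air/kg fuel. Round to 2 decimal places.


Excess air = actual - stoichiometric = 22.9 - 12.5 = 10.40 kg/kg fuel
Excess air % = (excess / stoich) * 100 = (10.40 / 12.5) * 100 = 83.20%


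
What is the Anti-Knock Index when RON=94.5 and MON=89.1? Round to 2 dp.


AKI = (RON + MON) / 2
AKI = (94.5 + 89.1) / 2
AKI = 183.6 / 2 = 91.80


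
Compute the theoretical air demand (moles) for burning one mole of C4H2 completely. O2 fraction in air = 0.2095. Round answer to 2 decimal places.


Balanced combustion: C4H2 + 4.5 O2 -> 4 CO2 + 1 H2O
O2 needed = C + H/4 = 4 + 2/4 = 4.50 moles
Air moles = O2 / 0.2095 = 4.50 / 0.2095 = 21.48 moles air


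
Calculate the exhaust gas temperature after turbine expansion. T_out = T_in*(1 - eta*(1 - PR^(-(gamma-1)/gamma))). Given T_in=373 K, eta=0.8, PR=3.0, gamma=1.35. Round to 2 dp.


T_out = T_in * (1 - eta * (1 - PR^(-(gamma-1)/gamma)))
Exponent = -(1.35-1)/1.35 = -0.25925926
PR^exp = 3.0^(-0.25925926) = 0.75214556
Factor = 1 - 0.8*(1 - 0.75214556) = 0.80171645
T_out = 373 * 0.80171645 = 299.04 K


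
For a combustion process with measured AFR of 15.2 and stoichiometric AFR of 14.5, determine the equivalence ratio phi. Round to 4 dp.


phi = AFR_stoich / AFR_actual
phi = 14.5 / 15.2 = 0.9539


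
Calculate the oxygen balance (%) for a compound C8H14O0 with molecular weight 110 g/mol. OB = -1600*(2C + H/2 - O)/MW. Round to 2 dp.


OB = -1600 * (2C + H/2 - O) / MW
Inner = 2*8 + 14/2 - 0 = 23.00
OB = -1600 * 23.00 / 110 = -334.55%


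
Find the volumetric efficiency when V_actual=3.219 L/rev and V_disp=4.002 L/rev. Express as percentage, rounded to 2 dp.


eta_v = (V_actual / V_disp) * 100
Ratio = 3.219 / 4.002 = 0.8043
eta_v = 0.8043 * 100 = 80.43%


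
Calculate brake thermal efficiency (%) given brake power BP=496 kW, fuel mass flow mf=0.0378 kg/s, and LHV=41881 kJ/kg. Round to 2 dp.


eta_BTE = (BP / (mf * LHV)) * 100
Denominator = 0.0378 * 41881 = 1583.1018 kW
eta_BTE = (496 / 1583.1018) * 100 = 31.33%


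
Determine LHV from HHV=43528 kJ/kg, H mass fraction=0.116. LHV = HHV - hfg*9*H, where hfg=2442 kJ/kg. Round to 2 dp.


LHV = HHV - hfg * 9 * H
Water correction = 2442 * 9 * 0.116 = 2549.448 kJ/kg
LHV = 43528 - 2549.448 = 40978.55 kJ/kg


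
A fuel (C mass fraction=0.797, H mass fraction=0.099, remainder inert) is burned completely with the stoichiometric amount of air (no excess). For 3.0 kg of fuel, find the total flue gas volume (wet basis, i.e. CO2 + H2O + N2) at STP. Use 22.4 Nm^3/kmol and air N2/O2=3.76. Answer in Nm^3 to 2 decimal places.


Per kg fuel: CO2 = (C/12 kmol)*22.4 = (0.797/12)*22.4 = 1.48773 Nm^3
Per kg fuel: H2O = (H/2 kmol)*22.4 = (0.099/2)*22.4 = 1.10880 Nm^3
O2 needed per kg fuel = C/12 + H/4 = 0.797/12 + 0.099/4 = 0.09116667 kmol
Per kg fuel: N2 = O2*3.76*22.4 = 0.09116667*3.76*22.4 = 7.67842 Nm^3
Total per kg = 1.48773 + 1.10880 + 7.67842 = 10.27495 Nm^3
Total = 10.27495 * 3.0 = 30.82 Nm^3


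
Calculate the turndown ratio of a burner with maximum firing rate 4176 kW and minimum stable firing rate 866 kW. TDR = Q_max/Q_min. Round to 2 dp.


TDR = Q_max / Q_min
TDR = 4176 / 866 = 4.82


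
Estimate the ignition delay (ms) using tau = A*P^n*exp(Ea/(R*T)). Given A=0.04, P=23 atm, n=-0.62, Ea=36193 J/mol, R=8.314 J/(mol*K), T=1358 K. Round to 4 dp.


tau = A * P^n * exp(Ea/(R*T))
P^n = 23^(-0.62) = 0.14312936
Ea/(R*T) = 36193/(8.314*1358) = 3.205640
exp(Ea/(R*T)) = 24.671293
tau = 0.04 * 0.14312936 * 24.671293 = 0.1412 ms


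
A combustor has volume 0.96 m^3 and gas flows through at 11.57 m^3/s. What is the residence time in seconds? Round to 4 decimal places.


tau = V / Q_flow
tau = 0.96 / 11.57 = 0.0830 s


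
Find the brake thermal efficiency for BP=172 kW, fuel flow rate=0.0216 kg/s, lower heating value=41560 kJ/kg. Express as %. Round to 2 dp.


eta_BTE = (BP / (mf * LHV)) * 100
Denominator = 0.0216 * 41560 = 897.6960 kW
eta_BTE = (172 / 897.6960) * 100 = 19.16%


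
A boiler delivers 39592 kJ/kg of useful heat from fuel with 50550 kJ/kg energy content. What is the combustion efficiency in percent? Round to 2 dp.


Efficiency = (Q_useful / Q_fuel) * 100
Efficiency = (39592 / 50550) * 100
Efficiency = 0.7832 * 100 = 78.32%


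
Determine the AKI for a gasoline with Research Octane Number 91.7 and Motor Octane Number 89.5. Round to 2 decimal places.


AKI = (RON + MON) / 2
AKI = (91.7 + 89.5) / 2
AKI = 181.2 / 2 = 90.60


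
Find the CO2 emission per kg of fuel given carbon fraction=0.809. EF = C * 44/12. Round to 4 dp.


EF = C_frac * (M_CO2 / M_C)
EF = 0.809 * (44/12)
EF = 0.809 * 3.666667 = 2.9663 kg_CO2/kg_fuel


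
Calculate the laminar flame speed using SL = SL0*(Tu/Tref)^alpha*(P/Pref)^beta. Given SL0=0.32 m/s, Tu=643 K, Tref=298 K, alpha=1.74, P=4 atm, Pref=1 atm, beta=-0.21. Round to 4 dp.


SL = SL0 * (Tu/Tref)^alpha * (P/Pref)^beta
T ratio = 643/298 = 2.15771812
(T ratio)^alpha = 2.15771812^1.74 = 3.811982
(P/Pref)^beta = 4^(-0.21) = 0.747425
SL = 0.32 * 3.811982 * 0.747425 = 0.9117 m/s


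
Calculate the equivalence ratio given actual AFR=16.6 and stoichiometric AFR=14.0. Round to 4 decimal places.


phi = AFR_stoich / AFR_actual
phi = 14.0 / 16.6 = 0.8434


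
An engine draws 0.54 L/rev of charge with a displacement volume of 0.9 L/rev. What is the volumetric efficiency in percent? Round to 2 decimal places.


eta_v = (V_actual / V_disp) * 100
Ratio = 0.54 / 0.9 = 0.6000
eta_v = 0.6000 * 100 = 60.00%


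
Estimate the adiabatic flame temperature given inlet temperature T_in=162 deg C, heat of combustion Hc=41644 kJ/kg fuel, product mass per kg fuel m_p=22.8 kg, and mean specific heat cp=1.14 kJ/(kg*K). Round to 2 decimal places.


T_ad = T_in + Hc / (m_p * cp)
Denominator = 22.8 * 1.14 = 25.9920
Temperature rise = 41644 / 25.9920 = 1602.19 K
T_ad = 162 + 1602.19 = 1764.19 deg C


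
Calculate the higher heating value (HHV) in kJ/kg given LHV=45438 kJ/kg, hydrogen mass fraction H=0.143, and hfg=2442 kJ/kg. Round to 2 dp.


HHV = LHV + hfg * 9 * H
Water addition = 2442 * 9 * 0.143 = 3142.854 kJ/kg
HHV = 45438 + 3142.854 = 48580.85 kJ/kg


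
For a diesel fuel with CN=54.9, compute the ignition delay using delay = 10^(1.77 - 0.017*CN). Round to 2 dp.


delay = 10^(1.77 - 0.017*CN)
Exponent = 1.77 - 0.017*54.9 = 0.8367
delay = 10^0.8367 = 6.87 ms


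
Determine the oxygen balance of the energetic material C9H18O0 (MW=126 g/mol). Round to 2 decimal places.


OB = -1600 * (2C + H/2 - O) / MW
Inner = 2*9 + 18/2 - 0 = 27.00
OB = -1600 * 27.00 / 126 = -342.86%


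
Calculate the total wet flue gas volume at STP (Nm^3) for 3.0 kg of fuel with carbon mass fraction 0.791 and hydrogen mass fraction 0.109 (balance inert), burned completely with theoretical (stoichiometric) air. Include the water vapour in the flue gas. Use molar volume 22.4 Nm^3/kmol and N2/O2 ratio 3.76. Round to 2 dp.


Per kg fuel: CO2 = (C/12 kmol)*22.4 = (0.791/12)*22.4 = 1.47653 Nm^3
Per kg fuel: H2O = (H/2 kmol)*22.4 = (0.109/2)*22.4 = 1.22080 Nm^3
O2 needed per kg fuel = C/12 + H/4 = 0.791/12 + 0.109/4 = 0.09316667 kmol
Per kg fuel: N2 = O2*3.76*22.4 = 0.09316667*3.76*22.4 = 7.84687 Nm^3
Total per kg = 1.47653 + 1.22080 + 7.84687 = 10.54420 Nm^3
Total = 10.54420 * 3.0 = 31.63 Nm^3


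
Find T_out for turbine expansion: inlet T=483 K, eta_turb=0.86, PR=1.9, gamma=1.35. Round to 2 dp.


T_out = T_in * (1 - eta * (1 - PR^(-(gamma-1)/gamma)))
Exponent = -(1.35-1)/1.35 = -0.25925926
PR^exp = 1.9^(-0.25925926) = 0.84670193
Factor = 1 - 0.86*(1 - 0.84670193) = 0.86816366
T_out = 483 * 0.86816366 = 419.32 K


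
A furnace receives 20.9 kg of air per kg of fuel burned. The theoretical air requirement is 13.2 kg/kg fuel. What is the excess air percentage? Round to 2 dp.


Excess air = actual - stoichiometric = 20.9 - 13.2 = 7.70 kg/kg fuel
Excess air % = (excess / stoich) * 100 = (7.70 / 13.2) * 100 = 58.33%


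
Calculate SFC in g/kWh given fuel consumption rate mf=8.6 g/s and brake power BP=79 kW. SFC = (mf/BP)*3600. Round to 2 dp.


SFC = (mf / BP) * 3600
Rate = 8.6 / 79 = 0.108861 g/(s*kW)
SFC = 0.108861 * 3600 = 391.90 g/kWh


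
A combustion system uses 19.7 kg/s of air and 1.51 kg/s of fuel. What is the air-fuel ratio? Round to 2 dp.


AFR = m_air / m_fuel
AFR = 19.7 / 1.51 = 13.05


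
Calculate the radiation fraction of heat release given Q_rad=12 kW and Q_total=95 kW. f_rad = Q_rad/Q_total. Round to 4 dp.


f_rad = Q_rad / Q_total
f_rad = 12 / 95 = 0.1263


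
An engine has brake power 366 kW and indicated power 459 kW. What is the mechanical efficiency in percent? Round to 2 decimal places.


eta_mech = (BP / IP) * 100
Ratio = 366 / 459 = 0.7974
eta_mech = 0.7974 * 100 = 79.74%


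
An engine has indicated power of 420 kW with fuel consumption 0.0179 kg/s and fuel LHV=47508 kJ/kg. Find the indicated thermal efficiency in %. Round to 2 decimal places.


eta_ith = (IP / (mf * LHV)) * 100
Denominator = 0.0179 * 47508 = 850.3932 kW
eta_ith = (420 / 850.3932) * 100 = 49.39%


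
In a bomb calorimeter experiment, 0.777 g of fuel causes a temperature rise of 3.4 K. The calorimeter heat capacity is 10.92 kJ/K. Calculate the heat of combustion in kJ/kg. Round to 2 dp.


Hc = C_cal * delta_T / m_fuel
Q_released = 10.92 * 3.4 = 37.1280 kJ
m_fuel = 0.777 g = 0.777/1000 kg = 0.000777 kg
Hc = 37.1280 / 0.000777 = 47783.78 kJ/kg


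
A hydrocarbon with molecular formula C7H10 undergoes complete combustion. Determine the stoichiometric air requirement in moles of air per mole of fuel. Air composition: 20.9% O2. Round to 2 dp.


Balanced combustion: C7H10 + 9.5 O2 -> 7 CO2 + 5 H2O
O2 needed = C + H/4 = 7 + 10/4 = 9.50 moles
Air moles = O2 / 0.209 = 9.50 / 0.209 = 45.45 moles air


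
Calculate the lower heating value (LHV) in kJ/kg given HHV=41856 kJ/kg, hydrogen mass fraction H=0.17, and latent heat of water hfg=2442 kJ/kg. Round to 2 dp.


LHV = HHV - hfg * 9 * H
Water correction = 2442 * 9 * 0.17 = 3736.260 kJ/kg
LHV = 41856 - 3736.260 = 38119.74 kJ/kg


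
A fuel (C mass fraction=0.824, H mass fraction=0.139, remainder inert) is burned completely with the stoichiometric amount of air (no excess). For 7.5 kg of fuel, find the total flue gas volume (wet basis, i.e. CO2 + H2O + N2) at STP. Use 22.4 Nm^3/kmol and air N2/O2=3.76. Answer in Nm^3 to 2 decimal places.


Per kg fuel: CO2 = (C/12 kmol)*22.4 = (0.824/12)*22.4 = 1.53813 Nm^3
Per kg fuel: H2O = (H/2 kmol)*22.4 = (0.139/2)*22.4 = 1.55680 Nm^3
O2 needed per kg fuel = C/12 + H/4 = 0.824/12 + 0.139/4 = 0.10341667 kmol
Per kg fuel: N2 = O2*3.76*22.4 = 0.10341667*3.76*22.4 = 8.71017 Nm^3
Total per kg = 1.53813 + 1.55680 + 8.71017 = 11.80510 Nm^3
Total = 11.80510 * 7.5 = 88.54 Nm^3


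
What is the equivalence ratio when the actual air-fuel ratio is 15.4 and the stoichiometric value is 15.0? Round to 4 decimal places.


phi = AFR_stoich / AFR_actual
phi = 15.0 / 15.4 = 0.9740


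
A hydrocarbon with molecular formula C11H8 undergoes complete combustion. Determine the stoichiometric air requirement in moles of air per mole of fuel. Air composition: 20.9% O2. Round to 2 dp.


Balanced combustion: C11H8 + 13 O2 -> 11 CO2 + 4 H2O
O2 needed = C + H/4 = 11 + 8/4 = 13.00 moles
Air moles = O2 / 0.209 = 13.00 / 0.209 = 62.20 moles air


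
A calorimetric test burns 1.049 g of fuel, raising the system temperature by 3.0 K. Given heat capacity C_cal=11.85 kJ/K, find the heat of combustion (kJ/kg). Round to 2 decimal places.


Hc = C_cal * delta_T / m_fuel
Q_released = 11.85 * 3.0 = 35.5500 kJ
m_fuel = 1.049 g = 1.049/1000 kg = 0.001049 kg
Hc = 35.5500 / 0.001049 = 33889.42 kJ/kg


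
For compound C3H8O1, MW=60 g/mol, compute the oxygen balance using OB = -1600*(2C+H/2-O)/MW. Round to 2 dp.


OB = -1600 * (2C + H/2 - O) / MW
Inner = 2*3 + 8/2 - 1 = 9.00
OB = -1600 * 9.00 / 60 = -240.00%


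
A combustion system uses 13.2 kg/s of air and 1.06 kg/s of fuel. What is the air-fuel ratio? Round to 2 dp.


AFR = m_air / m_fuel
AFR = 13.2 / 1.06 = 12.45


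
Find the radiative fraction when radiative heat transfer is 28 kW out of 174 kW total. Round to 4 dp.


f_rad = Q_rad / Q_total
f_rad = 28 / 174 = 0.1609


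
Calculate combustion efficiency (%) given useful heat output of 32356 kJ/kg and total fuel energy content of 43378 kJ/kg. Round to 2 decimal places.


Efficiency = (Q_useful / Q_fuel) * 100
Efficiency = (32356 / 43378) * 100
Efficiency = 0.7459 * 100 = 74.59%


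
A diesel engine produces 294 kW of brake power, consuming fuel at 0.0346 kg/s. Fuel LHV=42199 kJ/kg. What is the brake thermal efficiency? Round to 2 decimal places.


eta_BTE = (BP / (mf * LHV)) * 100
Denominator = 0.0346 * 42199 = 1460.0854 kW
eta_BTE = (294 / 1460.0854) * 100 = 20.14%


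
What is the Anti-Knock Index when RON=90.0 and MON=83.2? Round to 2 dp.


AKI = (RON + MON) / 2
AKI = (90.0 + 83.2) / 2
AKI = 173.2 / 2 = 86.60


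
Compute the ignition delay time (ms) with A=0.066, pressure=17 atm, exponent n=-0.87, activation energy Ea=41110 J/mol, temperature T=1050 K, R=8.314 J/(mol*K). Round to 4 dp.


tau = A * P^n * exp(Ea/(R*T))
P^n = 17^(-0.87) = 0.08501772
Ea/(R*T) = 41110/(8.314*1050) = 4.709211
exp(Ea/(R*T)) = 110.964584
tau = 0.066 * 0.08501772 * 110.964584 = 0.6226 ms


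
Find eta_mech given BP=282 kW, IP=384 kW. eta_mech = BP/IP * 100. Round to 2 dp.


eta_mech = (BP / IP) * 100
Ratio = 282 / 384 = 0.7344
eta_mech = 0.7344 * 100 = 73.44%


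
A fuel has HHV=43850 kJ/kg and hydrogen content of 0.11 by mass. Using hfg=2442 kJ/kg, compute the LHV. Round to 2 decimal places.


LHV = HHV - hfg * 9 * H
Water correction = 2442 * 9 * 0.11 = 2417.580 kJ/kg
LHV = 43850 - 2417.580 = 41432.42 kJ/kg


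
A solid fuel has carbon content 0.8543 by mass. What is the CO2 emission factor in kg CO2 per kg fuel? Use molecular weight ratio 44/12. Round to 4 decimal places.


EF = C_frac * (M_CO2 / M_C)
EF = 0.8543 * (44/12)
EF = 0.8543 * 3.666667 = 3.1324 kg_CO2/kg_fuel


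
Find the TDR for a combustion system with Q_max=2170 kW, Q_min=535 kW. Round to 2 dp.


TDR = Q_max / Q_min
TDR = 2170 / 535 = 4.06


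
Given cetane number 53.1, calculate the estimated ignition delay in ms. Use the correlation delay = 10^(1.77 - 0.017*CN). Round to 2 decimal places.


delay = 10^(1.77 - 0.017*CN)
Exponent = 1.77 - 0.017*53.1 = 0.8673
delay = 10^0.8673 = 7.37 ms


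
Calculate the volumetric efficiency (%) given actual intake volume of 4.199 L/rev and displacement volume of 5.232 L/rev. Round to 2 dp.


eta_v = (V_actual / V_disp) * 100
Ratio = 4.199 / 5.232 = 0.8026
eta_v = 0.8026 * 100 = 80.26%


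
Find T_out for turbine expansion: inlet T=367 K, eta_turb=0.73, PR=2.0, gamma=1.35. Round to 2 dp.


T_out = T_in * (1 - eta * (1 - PR^(-(gamma-1)/gamma)))
Exponent = -(1.35-1)/1.35 = -0.25925926
PR^exp = 2.0^(-0.25925926) = 0.83551680
Factor = 1 - 0.73*(1 - 0.83551680) = 0.87992726
T_out = 367 * 0.87992726 = 322.93 K


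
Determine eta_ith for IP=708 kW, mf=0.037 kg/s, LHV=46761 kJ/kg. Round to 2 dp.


eta_ith = (IP / (mf * LHV)) * 100
Denominator = 0.037 * 46761 = 1730.1570 kW
eta_ith = (708 / 1730.1570) * 100 = 40.92%


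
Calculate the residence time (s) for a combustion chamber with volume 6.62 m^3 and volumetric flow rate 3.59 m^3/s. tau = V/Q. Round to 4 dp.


tau = V / Q_flow
tau = 6.62 / 3.59 = 1.8440 s


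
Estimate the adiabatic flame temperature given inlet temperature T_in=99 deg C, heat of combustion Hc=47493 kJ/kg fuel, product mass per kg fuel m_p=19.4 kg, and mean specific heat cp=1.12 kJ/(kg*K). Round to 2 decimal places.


T_ad = T_in + Hc / (m_p * cp)
Denominator = 19.4 * 1.12 = 21.7280
Temperature rise = 47493 / 21.7280 = 2185.80 K
T_ad = 99 + 2185.80 = 2284.80 deg C


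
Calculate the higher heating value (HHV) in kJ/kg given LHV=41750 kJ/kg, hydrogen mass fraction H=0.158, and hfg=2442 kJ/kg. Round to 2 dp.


HHV = LHV + hfg * 9 * H
Water addition = 2442 * 9 * 0.158 = 3472.524 kJ/kg
HHV = 41750 + 3472.524 = 45222.52 kJ/kg


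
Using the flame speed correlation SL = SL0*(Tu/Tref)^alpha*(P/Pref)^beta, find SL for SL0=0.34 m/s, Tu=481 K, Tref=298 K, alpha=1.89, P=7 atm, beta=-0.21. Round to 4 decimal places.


SL = SL0 * (Tu/Tref)^alpha * (P/Pref)^beta
T ratio = 481/298 = 1.61409396
(T ratio)^alpha = 1.61409396^1.89 = 2.471641
(P/Pref)^beta = 7^(-0.21) = 0.664553
SL = 0.34 * 2.471641 * 0.664553 = 0.5585 m/s


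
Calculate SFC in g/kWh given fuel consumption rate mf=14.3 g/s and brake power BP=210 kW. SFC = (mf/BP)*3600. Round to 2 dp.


SFC = (mf / BP) * 3600
Rate = 14.3 / 210 = 0.068095 g/(s*kW)
SFC = 0.068095 * 3600 = 245.14 g/kWh
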